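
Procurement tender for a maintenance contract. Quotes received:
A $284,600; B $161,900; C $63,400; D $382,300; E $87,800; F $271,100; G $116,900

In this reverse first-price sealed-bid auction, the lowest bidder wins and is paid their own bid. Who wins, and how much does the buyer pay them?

C is paid $63,400

Bids in order: 63,400 (C) < 87,800 (E) < 116,900 (G) < 161,900 (B) < 271,100 (F) < 284,600 (A) < …
C has the lowest bid and is paid exactly that: $63,400.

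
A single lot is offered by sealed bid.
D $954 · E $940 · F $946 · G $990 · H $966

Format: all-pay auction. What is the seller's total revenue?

Total revenue: $4,796

Rule: the highest bidder wins the item, but every bidder pays their own bid.
Bids in order: 990 (G) > 966 (H) > 954 (D) > 946 (F) > 940 (E)
Every bidder forfeits their bid regardless of winning.
Revenue = 954 + 940 + 946 + 990 + 966 = $4,796.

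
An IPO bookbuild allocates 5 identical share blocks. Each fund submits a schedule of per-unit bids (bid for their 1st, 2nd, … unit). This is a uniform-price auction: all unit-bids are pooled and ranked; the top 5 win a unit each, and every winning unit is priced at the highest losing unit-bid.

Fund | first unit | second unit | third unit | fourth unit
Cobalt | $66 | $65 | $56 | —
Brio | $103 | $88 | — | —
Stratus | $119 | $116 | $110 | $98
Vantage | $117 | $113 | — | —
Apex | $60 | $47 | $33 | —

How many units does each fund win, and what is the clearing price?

Stratus 3, Vantage 2; clearing price $103

Pooled unit-bids ranked (top 5): 119 (Stratus-1), 117 (Vantage-1), 116 (Stratus-2), 113 (Vantage-2), 110 (Stratus-3)
First bid not allocated: $103.
Allocation: Stratus 3, Vantage 2.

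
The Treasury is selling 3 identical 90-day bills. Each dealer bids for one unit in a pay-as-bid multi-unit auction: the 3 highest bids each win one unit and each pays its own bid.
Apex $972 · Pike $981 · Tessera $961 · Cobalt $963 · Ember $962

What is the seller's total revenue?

Sorting: 981 (Pike), 972 (Apex), 963 (Cobalt), 962 (Ember), 961 (Tessera)
The 3 highest are Pike, Apex, Cobalt.
Total revenue = 981 + 972 + 963 = $2,916.

Total revenue: $2,916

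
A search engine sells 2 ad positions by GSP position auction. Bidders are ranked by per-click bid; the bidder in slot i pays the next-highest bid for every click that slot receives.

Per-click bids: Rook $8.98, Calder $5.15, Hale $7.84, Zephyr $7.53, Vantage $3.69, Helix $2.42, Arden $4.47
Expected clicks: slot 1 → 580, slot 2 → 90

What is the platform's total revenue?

Ranked by bid: $8.98 (Rook) > $7.84 (Hale) > $7.53 (Zephyr) > …
Slot 1: Rook pays $7.84 × 580 = $4547.20
Slot 2: Hale pays $7.53 × 90 = $677.70
Total = $5224.90

Total revenue: $5224.90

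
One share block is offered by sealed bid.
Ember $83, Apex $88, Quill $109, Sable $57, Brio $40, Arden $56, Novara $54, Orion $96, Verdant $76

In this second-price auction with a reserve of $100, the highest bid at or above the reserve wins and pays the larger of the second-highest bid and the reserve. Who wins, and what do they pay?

Quill pays $100

Sorting bids: 109 (Quill) > 96 (Orion) > 88 (Apex) > 83 (Ember) > 76 (Verdant) > 57 (Sable) > …
Quill has the top bid at or above the reserve ($109).
max(second-highest $96, reserve $100) = $100.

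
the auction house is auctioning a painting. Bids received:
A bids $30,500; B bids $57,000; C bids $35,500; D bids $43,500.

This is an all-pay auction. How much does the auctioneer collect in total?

Bids in order: 57,000 (B) > 43,500 (D) > 35,500 (C) > 30,500 (A)
B wins with the top bid; all bids are sunk regardless.
Every bidder forfeits their bid regardless of winning.
Revenue = 30,500 + 57,000 + 35,500 + 43,500 = $166,500.

Total revenue: $166,500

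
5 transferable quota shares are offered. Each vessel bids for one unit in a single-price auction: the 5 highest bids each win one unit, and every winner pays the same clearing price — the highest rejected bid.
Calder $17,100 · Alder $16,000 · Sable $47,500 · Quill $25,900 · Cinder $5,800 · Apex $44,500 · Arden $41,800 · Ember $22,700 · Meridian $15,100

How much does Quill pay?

Quill pays $17,100

Sorting: 47,500 (Sable), 44,500 (Apex), 41,800 (Arden), 25,900 (Quill), 22,700 (Ember), 17,100 (Calder), 16,000 (Alder), …
Winners (5 units): Sable, Apex, Arden, Quill, Ember.
Clearing price = highest rejected bid = $17,100.
Quill wins → pays $17,100.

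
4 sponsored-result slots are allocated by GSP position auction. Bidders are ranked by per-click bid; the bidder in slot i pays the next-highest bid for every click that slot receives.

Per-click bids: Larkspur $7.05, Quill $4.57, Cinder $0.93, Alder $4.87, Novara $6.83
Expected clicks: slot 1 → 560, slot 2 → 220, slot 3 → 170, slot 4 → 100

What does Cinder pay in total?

Ranked by bid: $7.05 (Larkspur) > $6.83 (Novara) > $4.87 (Alder) > $4.57 (Quill) > $0.93 (Cinder)
Cinder ranks below slot 4 → no slot, pays nothing.

Cinder pays $0.00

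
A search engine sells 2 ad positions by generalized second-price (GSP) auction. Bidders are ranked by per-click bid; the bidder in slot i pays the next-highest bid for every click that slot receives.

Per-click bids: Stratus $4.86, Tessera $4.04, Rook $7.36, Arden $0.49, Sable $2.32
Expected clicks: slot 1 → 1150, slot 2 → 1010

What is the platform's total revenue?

Total revenue: $9669.40

Ranked by bid: $7.36 (Rook) > $4.86 (Stratus) > $4.04 (Tessera) > …
Slot 1: Rook pays $4.86 × 1150 = $5589.00
Slot 2: Stratus pays $4.04 × 1010 = $4080.40
Total = $9669.40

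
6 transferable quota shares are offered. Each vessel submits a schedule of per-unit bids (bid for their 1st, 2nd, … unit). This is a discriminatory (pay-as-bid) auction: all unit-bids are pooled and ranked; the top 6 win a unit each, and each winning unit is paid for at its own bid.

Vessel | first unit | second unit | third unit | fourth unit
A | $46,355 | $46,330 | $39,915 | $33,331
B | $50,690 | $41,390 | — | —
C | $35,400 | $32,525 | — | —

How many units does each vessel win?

Pooled unit-bids ranked (top 6): 50,690 (B-1), 46,355 (A-1), 46,330 (A-2), 41,390 (B-2), 39,915 (A-3), 35,400 (C-1)
Next rejected bid: $33,331 (not a price — pay-as-bid).
Allocation: A 3, B 2, C 1.

A 3, B 2, C 1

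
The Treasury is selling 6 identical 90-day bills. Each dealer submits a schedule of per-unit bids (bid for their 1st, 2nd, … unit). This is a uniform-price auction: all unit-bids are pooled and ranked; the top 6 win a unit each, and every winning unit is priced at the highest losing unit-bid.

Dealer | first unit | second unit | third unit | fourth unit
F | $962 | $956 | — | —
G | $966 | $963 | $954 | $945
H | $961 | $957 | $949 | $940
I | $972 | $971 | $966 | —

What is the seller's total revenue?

All unit-bids, highest first — top 6: 972 (I-1), 971 (I-2), 966 (G-1), 966 (I-3), 963 (G-2), 962 (F-1)
Highest rejected unit-bid = $961.
Allocation: F 1, G 2, I 3. Every unit priced at $961.
Revenue = 6 × 961 = $5,766.

Total revenue: $5,766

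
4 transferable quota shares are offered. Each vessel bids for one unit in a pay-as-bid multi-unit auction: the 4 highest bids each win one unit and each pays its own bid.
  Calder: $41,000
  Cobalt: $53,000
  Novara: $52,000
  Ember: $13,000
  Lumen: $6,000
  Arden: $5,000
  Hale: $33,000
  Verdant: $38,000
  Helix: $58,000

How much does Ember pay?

Ordering the bids: 58,000 (Helix), 53,000 (Cobalt), 52,000 (Novara), 41,000 (Calder), 38,000 (Verdant), 33,000 (Hale), …
Winners (4 units): Helix, Cobalt, Novara, Calder.
Ember does not win → $0.

Ember pays $0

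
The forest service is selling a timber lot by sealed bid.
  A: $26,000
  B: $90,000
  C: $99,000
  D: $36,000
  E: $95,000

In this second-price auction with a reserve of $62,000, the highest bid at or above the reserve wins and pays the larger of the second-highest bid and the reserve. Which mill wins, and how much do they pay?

Sorting bids: 99,000 (C) > 95,000 (E) > 90,000 (B) > 36,000 (D) > 26,000 (A)
Highest eligible bid: C at $99,000.
max(second-highest $95,000, reserve $62,000) = $95,000; the reserve does not bind.

C pays $95,000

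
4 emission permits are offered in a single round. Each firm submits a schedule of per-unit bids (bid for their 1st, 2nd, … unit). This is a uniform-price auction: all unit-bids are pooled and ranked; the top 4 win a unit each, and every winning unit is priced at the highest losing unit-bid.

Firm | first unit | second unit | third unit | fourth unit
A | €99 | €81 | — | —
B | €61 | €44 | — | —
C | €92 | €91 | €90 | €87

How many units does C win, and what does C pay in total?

C: 3 units, pays €261

All unit-bids, highest first — top 4: 99 (A-1), 92 (C-1), 91 (C-2), 90 (C-3)
The (k+1)-th unit-bid is €87.
C wins 3 unit(s) at €87 each.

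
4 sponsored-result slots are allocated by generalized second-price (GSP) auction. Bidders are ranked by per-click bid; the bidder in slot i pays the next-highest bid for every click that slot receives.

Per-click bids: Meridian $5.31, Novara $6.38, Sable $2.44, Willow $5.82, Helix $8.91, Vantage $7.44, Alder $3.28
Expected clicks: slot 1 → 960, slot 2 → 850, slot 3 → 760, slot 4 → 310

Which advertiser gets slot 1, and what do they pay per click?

Helix; $7.44 per click

Ranked by bid: $8.91 (Helix) > $7.44 (Vantage) > $6.38 (Novara) > $5.82 (Willow) > $5.31 (Meridian) > …
Slot 1 goes to the first-ranked bidder, Helix, who pays the next bid down: $7.44/click.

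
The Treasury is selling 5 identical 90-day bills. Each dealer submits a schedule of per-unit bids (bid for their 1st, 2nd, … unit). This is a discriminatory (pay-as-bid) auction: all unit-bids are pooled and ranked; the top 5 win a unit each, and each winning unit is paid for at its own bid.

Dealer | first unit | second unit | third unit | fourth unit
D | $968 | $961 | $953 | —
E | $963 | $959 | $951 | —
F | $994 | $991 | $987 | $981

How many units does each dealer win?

D 1, F 4

Pooled unit-bids ranked (top 5): 994 (F-1), 991 (F-2), 987 (F-3), 981 (F-4), 968 (D-1)
Next rejected bid: $963 (not a price — pay-as-bid).
Allocation: D 1, F 4.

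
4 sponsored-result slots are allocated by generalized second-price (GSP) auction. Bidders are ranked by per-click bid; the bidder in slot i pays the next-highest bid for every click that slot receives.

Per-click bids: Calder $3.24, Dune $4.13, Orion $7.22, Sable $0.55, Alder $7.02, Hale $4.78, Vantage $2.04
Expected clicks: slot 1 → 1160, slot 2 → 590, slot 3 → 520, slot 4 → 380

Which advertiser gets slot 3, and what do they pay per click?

Hale; $4.13 per click

Sorting advertisers: $7.22 (Orion) > $7.02 (Alder) > $4.78 (Hale) > $4.13 (Dune) > $3.24 (Calder) > …
Slot 3 goes to the third-ranked bidder, Hale, who pays the next bid down: $4.13/click.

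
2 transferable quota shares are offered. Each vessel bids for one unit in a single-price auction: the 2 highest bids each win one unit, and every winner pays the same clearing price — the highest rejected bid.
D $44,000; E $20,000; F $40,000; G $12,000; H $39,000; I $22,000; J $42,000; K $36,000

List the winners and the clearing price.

Sorting: 44,000 (D), 42,000 (J), 40,000 (F), 39,000 (H), …
Winners (2 units): D, J.
Highest unsuccessful bid: $40,000 → clearing price.

D, J; each pays $40,000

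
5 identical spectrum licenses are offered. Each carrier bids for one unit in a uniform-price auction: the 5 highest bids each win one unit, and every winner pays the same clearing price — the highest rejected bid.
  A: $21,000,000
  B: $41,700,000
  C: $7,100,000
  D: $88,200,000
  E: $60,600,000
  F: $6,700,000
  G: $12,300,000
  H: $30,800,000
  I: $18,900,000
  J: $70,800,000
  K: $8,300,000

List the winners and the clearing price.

Bids ranked high→low: 88,200,000 (D), 70,800,000 (J), 60,600,000 (E), 41,700,000 (B), 30,800,000 (H), 21,000,000 (A), 18,900,000 (I), …
The 5 highest are D, J, E, B, H.
Highest unsuccessful bid: $21,000,000 → clearing price.

D, J, E, B, H; each pays $21,000,000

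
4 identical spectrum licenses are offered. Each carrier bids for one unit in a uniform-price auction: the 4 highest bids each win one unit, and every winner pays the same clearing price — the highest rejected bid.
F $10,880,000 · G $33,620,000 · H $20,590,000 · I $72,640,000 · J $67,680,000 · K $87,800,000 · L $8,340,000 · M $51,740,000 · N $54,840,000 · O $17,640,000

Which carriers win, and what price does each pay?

K, I, J, N; each pays $51,740,000

Sorting: 87,800,000 (K), 72,640,000 (I), 67,680,000 (J), 54,840,000 (N), 51,740,000 (M), 33,620,000 (G), …
Winners (4 units): K, I, J, N.
Clearing price = highest rejected bid = $51,740,000.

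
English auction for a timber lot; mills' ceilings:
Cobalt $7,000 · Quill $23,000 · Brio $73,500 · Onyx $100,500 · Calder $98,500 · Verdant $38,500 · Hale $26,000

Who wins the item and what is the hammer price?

Rule: the price rises until one bidder remains; the winner pays the price at which the last rival dropped out.
Limits ranked: 100,500 (Onyx) > 98,500 (Calder) > 73,500 (Brio) > 38,500 (Verdant) > 26,000 (Hale) > 23,000 (Quill) > …
Bidding ends when Calder exits at $98,500; Onyx takes it.

Onyx wins at $98,500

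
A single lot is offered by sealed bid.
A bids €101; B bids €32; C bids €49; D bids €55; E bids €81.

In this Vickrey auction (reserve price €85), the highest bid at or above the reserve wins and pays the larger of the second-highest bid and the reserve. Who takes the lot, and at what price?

Bids in order: 101 (A) > 81 (E) > 55 (D) > 49 (C) > 32 (B)
Highest eligible bid: A at €101.
Second-highest bid €81 is below the reserve €85, so the reserve binds → payment €85.

A pays €85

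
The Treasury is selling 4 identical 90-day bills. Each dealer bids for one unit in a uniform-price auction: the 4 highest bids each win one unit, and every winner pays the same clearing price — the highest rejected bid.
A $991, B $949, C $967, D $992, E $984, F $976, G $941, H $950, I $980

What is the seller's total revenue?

Total revenue: $3,904

Bids ranked high→low: 992 (D), 991 (A), 984 (E), 980 (I), 976 (F), 967 (C), …
Winners (4 units): D, A, E, I.
First losing bid is F's $976, which sets the uniform price.
Total revenue = 4 × $976 = $3,904.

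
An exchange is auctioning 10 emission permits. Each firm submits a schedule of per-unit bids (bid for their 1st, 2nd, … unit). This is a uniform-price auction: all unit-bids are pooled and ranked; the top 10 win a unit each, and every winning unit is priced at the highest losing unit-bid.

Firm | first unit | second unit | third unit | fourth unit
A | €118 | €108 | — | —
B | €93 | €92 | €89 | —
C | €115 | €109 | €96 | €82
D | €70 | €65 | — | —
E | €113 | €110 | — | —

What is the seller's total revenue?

Total revenue: €820

Merging the schedules and taking the best 10: 118 (A-1), 115 (C-1), 113 (E-1), 110 (E-2), 109 (C-2), 108 (A-2), 96 (C-3), 93 (B-1), 92 (B-2), 89 (B-3)
The (k+1)-th unit-bid is €82.
Allocation: A 2, B 3, C 3, E 2. Every unit priced at €82.
Revenue = 10 × 82 = €820.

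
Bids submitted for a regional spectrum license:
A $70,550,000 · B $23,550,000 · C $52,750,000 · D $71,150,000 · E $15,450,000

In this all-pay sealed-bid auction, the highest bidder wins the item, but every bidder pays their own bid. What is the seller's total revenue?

Bids in order: 71,150,000 (D) > 70,550,000 (A) > 52,750,000 (C) > 23,550,000 (B) > 15,450,000 (E)
Every bidder forfeits their bid regardless of winning.
Revenue = 70,550,000 + 23,550,000 + 52,750,000 + 71,150,000 + 15,450,000 = $233,450,000.

Total revenue: $233,450,000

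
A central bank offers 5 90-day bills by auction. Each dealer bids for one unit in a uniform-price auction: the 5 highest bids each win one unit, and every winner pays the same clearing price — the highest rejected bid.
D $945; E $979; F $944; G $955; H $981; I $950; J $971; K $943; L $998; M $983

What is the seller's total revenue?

Total revenue: $4,775

Ordering the bids: 998 (L), 983 (M), 981 (H), 979 (E), 971 (J), 955 (G), 950 (I), …
Winners (5 units): L, M, H, E, J.
Clearing price = highest rejected bid = $955.
Total revenue = 5 × $955 = $4,775.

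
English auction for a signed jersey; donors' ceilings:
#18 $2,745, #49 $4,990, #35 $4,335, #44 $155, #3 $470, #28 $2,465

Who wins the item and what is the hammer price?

Open ascending-bid auction: the price rises until one bidder remains; the winner pays the price at which the last rival dropped out.
Limits in order: 4,990 (#49) > 4,335 (#35) > 2,745 (#18) > 2,465 (#28) > 470 (#3) > 155 (#44)
#35 is the last rival to drop out, at $4,335; #49 remains and wins at that price.

#49 wins at $4,335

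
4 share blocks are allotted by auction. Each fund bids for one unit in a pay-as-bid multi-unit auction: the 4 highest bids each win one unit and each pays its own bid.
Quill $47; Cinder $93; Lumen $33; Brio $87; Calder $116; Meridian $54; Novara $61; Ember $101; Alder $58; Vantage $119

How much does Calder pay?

Ordering the bids: 119 (Vantage), 116 (Calder), 101 (Ember), 93 (Cinder), 87 (Brio), 61 (Novara), …
Top 4: Vantage, Calder, Ember, Cinder.
Calder wins → own bid $116.

Calder pays $116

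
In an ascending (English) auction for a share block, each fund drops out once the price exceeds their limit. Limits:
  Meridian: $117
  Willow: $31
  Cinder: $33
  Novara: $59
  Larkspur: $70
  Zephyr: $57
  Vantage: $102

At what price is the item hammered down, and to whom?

Meridian wins at $102

Limits ranked: 117 (Meridian) > 102 (Vantage) > 70 (Larkspur) > 59 (Novara) > 57 (Zephyr) > 33 (Cinder) > …
Vantage is the last rival to drop out, at $102; Meridian remains and wins at that price.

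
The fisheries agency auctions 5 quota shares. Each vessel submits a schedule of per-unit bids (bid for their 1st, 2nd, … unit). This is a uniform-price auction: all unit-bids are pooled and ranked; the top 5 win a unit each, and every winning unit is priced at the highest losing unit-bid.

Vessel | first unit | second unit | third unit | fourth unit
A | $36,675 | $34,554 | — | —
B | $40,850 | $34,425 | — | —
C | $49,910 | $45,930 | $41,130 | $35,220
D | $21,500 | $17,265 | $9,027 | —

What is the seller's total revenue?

Total revenue: $176,100

Pooled unit-bids ranked (top 5): 49,910 (C-1), 45,930 (C-2), 41,130 (C-3), 40,850 (B-1), 36,675 (A-1)
Highest rejected unit-bid = $35,220.
Allocation: A 1, B 1, C 3. Every unit priced at $35,220.
Revenue = 5 × 35,220 = $176,100.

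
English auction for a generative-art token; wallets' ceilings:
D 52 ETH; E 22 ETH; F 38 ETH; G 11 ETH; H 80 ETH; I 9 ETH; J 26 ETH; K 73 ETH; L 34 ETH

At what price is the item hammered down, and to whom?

H wins at 73 ETH

Sorting limits: 80 (H) > 73 (K) > 52 (D) > 38 (F) > 34 (L) > 26 (J) > …
Bidding ends when K exits at 73 ETH; H takes it.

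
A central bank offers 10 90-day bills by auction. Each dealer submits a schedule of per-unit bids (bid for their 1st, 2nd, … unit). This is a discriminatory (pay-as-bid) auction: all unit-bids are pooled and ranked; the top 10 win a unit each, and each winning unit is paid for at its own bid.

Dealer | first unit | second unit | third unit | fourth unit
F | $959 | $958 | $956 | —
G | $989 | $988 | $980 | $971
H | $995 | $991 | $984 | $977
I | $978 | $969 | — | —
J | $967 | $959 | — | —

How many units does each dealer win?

Merging the schedules and taking the best 10: 995 (H-1), 991 (H-2), 989 (G-1), 988 (G-2), 984 (H-3), 980 (G-3), 978 (I-1), 977 (H-4), 971 (G-4), 969 (I-2)
Next rejected bid: $967 (not a price — pay-as-bid).
Allocation: G 4, H 4, I 2.

G 4, H 4, I 2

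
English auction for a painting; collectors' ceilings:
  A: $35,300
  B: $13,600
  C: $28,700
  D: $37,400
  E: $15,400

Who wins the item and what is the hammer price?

Open ascending-bid auction: the price rises until one bidder remains; the winner pays the price at which the last rival dropped out.
Limits in order: 37,400 (D) > 35,300 (A) > 28,700 (C) > 15,400 (E) > 13,600 (B)
Once the price passes $35,300, only D is left; the hammer falls at A's limit of $35,300.

D wins at $35,300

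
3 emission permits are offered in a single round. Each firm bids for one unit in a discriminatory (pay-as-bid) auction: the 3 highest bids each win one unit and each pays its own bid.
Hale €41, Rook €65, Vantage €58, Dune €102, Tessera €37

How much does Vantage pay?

Vantage pays €58

Ordering the bids: 102 (Dune), 65 (Rook), 58 (Vantage), 41 (Hale), 37 (Tessera)
Top 3: Dune, Rook, Vantage.
Vantage wins → own bid €58.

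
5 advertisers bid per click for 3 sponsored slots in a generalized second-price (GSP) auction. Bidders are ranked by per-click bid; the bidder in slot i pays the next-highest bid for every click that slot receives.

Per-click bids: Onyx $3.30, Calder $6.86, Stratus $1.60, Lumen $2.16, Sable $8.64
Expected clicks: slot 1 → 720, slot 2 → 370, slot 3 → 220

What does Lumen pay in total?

Lumen pays $0.00

Ranked by bid: $8.64 (Sable) > $6.86 (Calder) > $3.30 (Onyx) > $2.16 (Lumen) > …
Lumen ranks below slot 3 → no slot, pays nothing.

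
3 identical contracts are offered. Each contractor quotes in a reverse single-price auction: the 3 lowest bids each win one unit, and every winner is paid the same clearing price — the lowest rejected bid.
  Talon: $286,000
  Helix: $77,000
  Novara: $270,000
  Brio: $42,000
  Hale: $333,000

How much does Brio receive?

Brio is paid $286,000

Ordering the bids: 42,000 (Brio), 77,000 (Helix), 270,000 (Novara), 286,000 (Talon), 333,000 (Hale)
Winners (3 units): Brio, Helix, Novara.
Clearing price = lowest rejected bid = $286,000.
Brio wins → is paid $286,000.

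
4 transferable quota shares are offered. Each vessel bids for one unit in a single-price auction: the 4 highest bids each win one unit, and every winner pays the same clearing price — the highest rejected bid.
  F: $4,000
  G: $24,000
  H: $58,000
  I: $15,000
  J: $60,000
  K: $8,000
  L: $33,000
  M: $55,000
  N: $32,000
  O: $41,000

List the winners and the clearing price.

J, H, M, O; each pays $33,000

Sorting: 60,000 (J), 58,000 (H), 55,000 (M), 41,000 (O), 33,000 (L), 32,000 (N), …
The 4 highest are J, H, M, O.
First losing bid is L's $33,000, which sets the uniform price.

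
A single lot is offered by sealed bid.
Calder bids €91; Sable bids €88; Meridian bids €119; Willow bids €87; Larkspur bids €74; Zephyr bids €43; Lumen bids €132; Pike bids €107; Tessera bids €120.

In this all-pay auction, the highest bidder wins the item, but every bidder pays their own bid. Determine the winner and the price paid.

Lumen pays €132

All-pay auction: the highest bidder wins the item, but every bidder pays their own bid.
Sorting bids: 132 (Lumen) > 120 (Tessera) > 119 (Meridian) > 107 (Pike) > 91 (Calder) > 88 (Sable) > …
Lumen is highest and takes the item; every bidder forfeits their bid.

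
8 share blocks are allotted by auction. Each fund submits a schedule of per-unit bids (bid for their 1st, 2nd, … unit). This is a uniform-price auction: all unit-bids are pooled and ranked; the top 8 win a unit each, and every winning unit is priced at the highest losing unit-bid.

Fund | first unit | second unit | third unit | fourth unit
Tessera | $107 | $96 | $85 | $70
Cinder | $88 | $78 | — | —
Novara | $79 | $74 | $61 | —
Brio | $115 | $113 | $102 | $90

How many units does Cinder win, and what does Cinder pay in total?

All unit-bids, highest first — top 8: 115 (Brio-1), 113 (Brio-2), 107 (Tessera-1), 102 (Brio-3), 96 (Tessera-2), 90 (Brio-4), 88 (Cinder-1), 85 (Tessera-3)
First bid not allocated: $79.
Cinder wins 1 unit(s) at $79 each.

Cinder: 1 unit, pays $79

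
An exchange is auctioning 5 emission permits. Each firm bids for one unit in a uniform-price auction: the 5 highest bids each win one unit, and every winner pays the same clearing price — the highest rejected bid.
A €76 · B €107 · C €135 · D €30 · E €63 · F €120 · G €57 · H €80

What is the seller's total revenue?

Total revenue: €315

Ordering the bids: 135 (C), 120 (F), 107 (B), 80 (H), 76 (A), 63 (E), 57 (G), …
The 5 highest are C, F, B, H, A.
Clearing price = highest rejected bid = €63.
Total revenue = 5 × €63 = €315.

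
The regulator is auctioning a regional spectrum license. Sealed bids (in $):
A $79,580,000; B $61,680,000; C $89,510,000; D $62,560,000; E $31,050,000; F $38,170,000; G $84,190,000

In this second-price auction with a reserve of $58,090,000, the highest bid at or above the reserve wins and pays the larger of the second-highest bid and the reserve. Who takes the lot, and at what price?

Second-price auction with a reserve of $58,090,000: the highest bid at or above the reserve wins and pays the larger of the second-highest bid and the reserve.
Bids ranked: 89,510,000 (C) > 84,190,000 (G) > 79,580,000 (A) > 62,560,000 (D) > 61,680,000 (B) > 38,170,000 (F) > …
Highest eligible bid: C at $89,510,000.
Second-highest bid $84,190,000 exceeds the reserve $58,090,000 → payment $84,190,000.

C pays $84,190,000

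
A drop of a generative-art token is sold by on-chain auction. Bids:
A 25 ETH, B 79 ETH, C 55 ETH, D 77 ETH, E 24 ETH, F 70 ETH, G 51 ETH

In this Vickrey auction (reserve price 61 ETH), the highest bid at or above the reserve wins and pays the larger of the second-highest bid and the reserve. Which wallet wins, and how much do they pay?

Bids in order: 79 (B) > 77 (D) > 70 (F) > 55 (C) > 51 (G) > 25 (A) > …
B has the top bid at or above the reserve (79 ETH).
Second-highest bid 77 ETH exceeds the reserve 61 ETH → payment 77 ETH.

B pays 77 ETH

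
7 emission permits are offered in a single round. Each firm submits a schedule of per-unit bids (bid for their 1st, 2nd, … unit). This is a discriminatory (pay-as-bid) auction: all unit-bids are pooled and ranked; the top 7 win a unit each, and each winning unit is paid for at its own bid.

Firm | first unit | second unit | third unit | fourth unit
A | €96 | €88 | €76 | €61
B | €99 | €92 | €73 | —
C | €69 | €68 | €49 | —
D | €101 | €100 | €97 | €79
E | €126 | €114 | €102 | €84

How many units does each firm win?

All unit-bids, highest first — top 7: 126 (E-1), 114 (E-2), 102 (E-3), 101 (D-1), 100 (D-2), 99 (B-1), 97 (D-3)
Next rejected bid: €96 (not a price — pay-as-bid).
Allocation: B 1, D 3, E 3.

B 1, D 3, E 3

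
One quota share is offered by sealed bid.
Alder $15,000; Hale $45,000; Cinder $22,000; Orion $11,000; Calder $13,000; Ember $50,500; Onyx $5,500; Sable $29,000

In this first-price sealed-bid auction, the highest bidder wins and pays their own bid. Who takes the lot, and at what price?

Sorting bids: 50,500 (Ember) > 45,000 (Hale) > 29,000 (Sable) > 22,000 (Cinder) > 15,000 (Alder) > 13,000 (Calder) > …
Ember has the highest bid and pays exactly that: $50,500.

Ember pays $50,500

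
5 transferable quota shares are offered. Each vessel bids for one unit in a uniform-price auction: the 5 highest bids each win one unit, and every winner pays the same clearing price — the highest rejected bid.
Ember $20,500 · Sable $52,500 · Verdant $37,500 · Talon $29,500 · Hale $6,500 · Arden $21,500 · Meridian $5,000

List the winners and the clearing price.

Bids ranked high→low: 52,500 (Sable), 37,500 (Verdant), 29,500 (Talon), 21,500 (Arden), 20,500 (Ember), 6,500 (Hale), 5,000 (Meridian)
Winners (5 units): Sable, Verdant, Talon, Arden, Ember.
Clearing price = highest rejected bid = $6,500.

Sable, Verdant, Talon, Arden, Ember; each pays $6,500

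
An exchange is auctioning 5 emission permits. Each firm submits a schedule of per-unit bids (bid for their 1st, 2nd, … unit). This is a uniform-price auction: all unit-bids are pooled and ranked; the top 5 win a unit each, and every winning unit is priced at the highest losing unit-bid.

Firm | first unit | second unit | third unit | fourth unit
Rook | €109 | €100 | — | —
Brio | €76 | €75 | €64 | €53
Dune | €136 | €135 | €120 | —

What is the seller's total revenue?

All unit-bids, highest first — top 5: 136 (Dune-1), 135 (Dune-2), 120 (Dune-3), 109 (Rook-1), 100 (Rook-2)
The (k+1)-th unit-bid is €76.
Allocation: Dune 3, Rook 2. Every unit priced at €76.
Revenue = 5 × 76 = €380.

Total revenue: €380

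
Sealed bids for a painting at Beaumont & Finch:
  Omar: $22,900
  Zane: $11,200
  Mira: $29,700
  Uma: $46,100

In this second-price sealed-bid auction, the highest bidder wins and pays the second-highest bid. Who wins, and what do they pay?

Uma pays $29,700

Rule: the highest bidder wins and pays the second-highest bid.
Bids in order: 46,100 (Uma) > 29,700 (Mira) > 22,900 (Omar) > 11,200 (Zane)
Uma wins with the highest bid; price is set by the runner-up at $29,700.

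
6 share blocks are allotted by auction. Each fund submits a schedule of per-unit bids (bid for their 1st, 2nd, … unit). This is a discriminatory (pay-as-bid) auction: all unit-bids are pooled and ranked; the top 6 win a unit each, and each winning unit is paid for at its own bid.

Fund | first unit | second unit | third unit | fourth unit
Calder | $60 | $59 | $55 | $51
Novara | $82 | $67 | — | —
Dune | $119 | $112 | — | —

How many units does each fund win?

Calder 2, Dune 2, Novara 2

Pooled unit-bids ranked (top 6): 119 (Dune-1), 112 (Dune-2), 82 (Novara-1), 67 (Novara-2), 60 (Calder-1), 59 (Calder-2)
Next rejected bid: $55 (not a price — pay-as-bid).
Allocation: Calder 2, Dune 2, Novara 2.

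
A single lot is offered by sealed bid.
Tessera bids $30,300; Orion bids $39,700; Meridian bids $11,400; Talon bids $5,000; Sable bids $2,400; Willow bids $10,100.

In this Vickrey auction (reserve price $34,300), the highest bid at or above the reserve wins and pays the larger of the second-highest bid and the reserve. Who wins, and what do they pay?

Sorting bids: 39,700 (Orion) > 30,300 (Tessera) > 11,400 (Meridian) > 10,100 (Willow) > 5,000 (Talon) > 2,400 (Sable)
Highest eligible bid: Orion at $39,700.
max(second-highest $30,300, reserve $34,300) = $34,300.

Orion pays $34,300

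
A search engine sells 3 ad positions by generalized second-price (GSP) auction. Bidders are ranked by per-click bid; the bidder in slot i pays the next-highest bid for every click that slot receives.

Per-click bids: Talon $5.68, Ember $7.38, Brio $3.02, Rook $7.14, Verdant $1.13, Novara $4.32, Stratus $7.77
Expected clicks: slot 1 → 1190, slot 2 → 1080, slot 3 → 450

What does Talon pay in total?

Per-click bids in order: $7.77 (Stratus) > $7.38 (Ember) > $7.14 (Rook) > $5.68 (Talon) > …
Talon ranks below slot 3 → no slot, pays nothing.

Talon pays $0.00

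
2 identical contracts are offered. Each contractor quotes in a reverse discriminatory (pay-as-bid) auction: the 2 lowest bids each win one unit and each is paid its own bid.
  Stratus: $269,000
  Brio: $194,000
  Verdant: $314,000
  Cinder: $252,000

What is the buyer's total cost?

Total cost: $446,000

Ordering the bids: 194,000 (Brio), 252,000 (Cinder), 269,000 (Stratus), 314,000 (Verdant)
The 2 lowest are Brio, Cinder.
Total cost = 194,000 + 252,000 = $446,000.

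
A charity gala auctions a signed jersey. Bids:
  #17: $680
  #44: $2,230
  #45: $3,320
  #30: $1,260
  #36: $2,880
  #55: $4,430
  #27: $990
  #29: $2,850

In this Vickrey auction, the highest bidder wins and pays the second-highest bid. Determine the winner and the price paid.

#55 pays $3,320

Sorting bids: 4,430 (#55) > 3,320 (#45) > 2,880 (#36) > 2,850 (#29) > 2,230 (#44) > 1,260 (#30) > …
#55 is highest; pays the second-highest bid, $3,320.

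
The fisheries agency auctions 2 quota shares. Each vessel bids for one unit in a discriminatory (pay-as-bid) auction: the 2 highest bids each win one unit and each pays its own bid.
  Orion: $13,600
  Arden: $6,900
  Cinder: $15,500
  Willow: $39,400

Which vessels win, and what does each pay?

Bids ranked high→low: 39,400 (Willow), 15,500 (Cinder), 13,600 (Orion), 6,900 (Arden)
Winners (2 units): Willow, Cinder.
Each winner pays its own bid: Willow $39,400, Cinder $15,500.

Willow $39,400, Cinder $15,500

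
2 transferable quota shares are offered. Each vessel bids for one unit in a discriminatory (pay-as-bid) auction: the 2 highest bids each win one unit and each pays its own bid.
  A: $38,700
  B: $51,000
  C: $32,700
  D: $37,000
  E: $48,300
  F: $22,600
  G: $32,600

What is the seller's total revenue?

Ordering the bids: 51,000 (B), 48,300 (E), 38,700 (A), 37,000 (D), …
The 2 highest are B, E.
Total revenue = 51,000 + 48,300 = $99,300.

Total revenue: $99,300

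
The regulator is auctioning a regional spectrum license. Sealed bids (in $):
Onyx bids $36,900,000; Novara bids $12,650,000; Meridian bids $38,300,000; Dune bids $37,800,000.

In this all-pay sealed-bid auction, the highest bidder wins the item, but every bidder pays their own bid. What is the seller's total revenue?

Bids in order: 38,300,000 (Meridian) > 37,800,000 (Dune) > 36,900,000 (Onyx) > 12,650,000 (Novara)
Meridian wins with the top bid; all bids are sunk regardless.
Every bidder forfeits their bid regardless of winning.
Revenue = 36,900,000 + 12,650,000 + 38,300,000 + 37,800,000 = $125,650,000.

Total revenue: $125,650,000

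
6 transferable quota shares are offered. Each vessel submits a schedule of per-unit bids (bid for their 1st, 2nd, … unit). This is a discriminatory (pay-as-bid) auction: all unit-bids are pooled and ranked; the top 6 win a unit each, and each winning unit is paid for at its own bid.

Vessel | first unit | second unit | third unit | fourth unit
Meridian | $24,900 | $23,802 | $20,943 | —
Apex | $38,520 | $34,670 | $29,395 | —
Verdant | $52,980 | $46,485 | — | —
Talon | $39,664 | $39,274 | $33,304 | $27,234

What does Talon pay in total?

All unit-bids, highest first — top 6: 52,980 (Verdant-1), 46,485 (Verdant-2), 39,664 (Talon-1), 39,274 (Talon-2), 38,520 (Apex-1), 34,670 (Apex-2)
Next rejected bid: $33,304 (not a price — pay-as-bid).
Talon's winning unit-bids: 39,664 + 39,274 = $78,938.

Talon pays $78,938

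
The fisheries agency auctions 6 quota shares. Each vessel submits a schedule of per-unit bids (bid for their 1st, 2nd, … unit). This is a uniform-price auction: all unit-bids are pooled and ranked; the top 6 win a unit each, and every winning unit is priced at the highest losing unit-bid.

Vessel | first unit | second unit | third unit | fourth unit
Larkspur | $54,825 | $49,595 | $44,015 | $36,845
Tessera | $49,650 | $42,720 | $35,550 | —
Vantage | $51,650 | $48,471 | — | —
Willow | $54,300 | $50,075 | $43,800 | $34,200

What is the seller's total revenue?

Total revenue: $290,826

Merging the schedules and taking the best 6: 54,825 (Larkspur-1), 54,300 (Willow-1), 51,650 (Vantage-1), 50,075 (Willow-2), 49,650 (Tessera-1), 49,595 (Larkspur-2)
The (k+1)-th unit-bid is $48,471.
Allocation: Larkspur 2, Tessera 1, Vantage 1, Willow 2. Every unit priced at $48,471.
Revenue = 6 × 48,471 = $290,826.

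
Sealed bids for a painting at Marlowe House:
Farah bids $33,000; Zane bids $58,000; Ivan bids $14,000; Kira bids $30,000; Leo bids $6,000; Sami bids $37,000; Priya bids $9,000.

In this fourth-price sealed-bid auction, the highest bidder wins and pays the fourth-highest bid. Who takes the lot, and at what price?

Zane pays $30,000

Fourth-price sealed-bid auction: the highest bidder wins and pays the fourth-highest bid.
Sorting bids: 58,000 (Zane) > 37,000 (Sami) > 33,000 (Farah) > 30,000 (Kira) > 14,000 (Ivan) > 9,000 (Priya) > …
Zane is highest; pays the fourth-highest bid, $30,000.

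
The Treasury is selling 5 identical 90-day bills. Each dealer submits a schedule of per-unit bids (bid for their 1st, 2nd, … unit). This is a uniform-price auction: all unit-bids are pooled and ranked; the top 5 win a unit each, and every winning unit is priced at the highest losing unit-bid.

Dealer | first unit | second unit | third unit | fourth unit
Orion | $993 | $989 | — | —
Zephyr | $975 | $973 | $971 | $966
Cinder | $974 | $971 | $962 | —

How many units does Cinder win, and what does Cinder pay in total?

Cinder: 1 unit, pays $971

Merging the schedules and taking the best 5: 993 (Orion-1), 989 (Orion-2), 975 (Zephyr-1), 974 (Cinder-1), 973 (Zephyr-2)
Highest rejected unit-bid = $971.
Cinder wins 1 unit(s) at $971 each.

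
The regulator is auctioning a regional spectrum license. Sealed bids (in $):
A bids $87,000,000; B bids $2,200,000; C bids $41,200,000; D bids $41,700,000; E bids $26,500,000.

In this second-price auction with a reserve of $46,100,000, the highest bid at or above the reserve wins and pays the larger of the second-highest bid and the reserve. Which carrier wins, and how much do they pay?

Bids in order: 87,000,000 (A) > 41,700,000 (D) > 41,200,000 (C) > 26,500,000 (E) > 2,200,000 (B)
A has the top bid at or above the reserve ($87,000,000).
Second-highest bid $41,700,000 is below the reserve $46,100,000, so the reserve binds → payment $46,100,000.

A pays $46,100,000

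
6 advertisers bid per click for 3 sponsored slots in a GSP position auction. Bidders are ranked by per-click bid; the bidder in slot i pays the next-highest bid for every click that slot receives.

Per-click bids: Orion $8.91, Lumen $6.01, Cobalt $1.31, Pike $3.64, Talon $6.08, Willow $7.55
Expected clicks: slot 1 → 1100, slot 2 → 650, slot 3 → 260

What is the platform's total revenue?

Total revenue: $13819.60

Ranked by bid: $8.91 (Orion) > $7.55 (Willow) > $6.08 (Talon) > $6.01 (Lumen) > …
Slot 1: Orion pays $7.55 × 1100 = $8305.00
Slot 2: Willow pays $6.08 × 650 = $3952.00
Slot 3: Talon pays $6.01 × 260 = $1562.60
Total = $13819.60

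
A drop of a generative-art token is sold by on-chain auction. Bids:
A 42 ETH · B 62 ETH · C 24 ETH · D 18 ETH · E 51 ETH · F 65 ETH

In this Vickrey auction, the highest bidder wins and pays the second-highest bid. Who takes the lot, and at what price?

Rule: the highest bidder wins and pays the second-highest bid.
Bids in order: 65 (F) > 62 (B) > 51 (E) > 42 (A) > 24 (C) > 18 (D)
Second-price: F pays B's bid of 62 ETH.

F pays 62 ETH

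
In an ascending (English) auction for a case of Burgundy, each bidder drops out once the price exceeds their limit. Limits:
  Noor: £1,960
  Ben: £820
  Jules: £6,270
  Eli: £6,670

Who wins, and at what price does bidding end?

Open ascending-bid auction: the price rises until one bidder remains; the winner pays the price at which the last rival dropped out.
Limits in order: 6,670 (Eli) > 6,270 (Jules) > 1,960 (Noor) > 820 (Ben)
Bidding ends when Jules exits at £6,270; Eli takes it.

Eli wins at £6,270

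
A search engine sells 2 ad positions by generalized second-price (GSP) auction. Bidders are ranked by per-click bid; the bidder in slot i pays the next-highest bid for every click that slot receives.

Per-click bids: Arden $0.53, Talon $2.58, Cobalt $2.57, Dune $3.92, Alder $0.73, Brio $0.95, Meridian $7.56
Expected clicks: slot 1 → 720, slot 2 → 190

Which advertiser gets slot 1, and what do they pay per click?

Meridian; $3.92 per click

Ranked by bid: $7.56 (Meridian) > $3.92 (Dune) > $2.58 (Talon) > …
Slot 1 goes to the first-ranked bidder, Meridian, who pays the next bid down: $3.92/click.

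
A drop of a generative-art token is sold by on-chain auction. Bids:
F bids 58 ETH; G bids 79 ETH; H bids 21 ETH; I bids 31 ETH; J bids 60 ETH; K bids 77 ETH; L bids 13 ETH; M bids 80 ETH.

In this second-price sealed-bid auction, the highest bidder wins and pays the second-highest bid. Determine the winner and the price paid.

Bids ranked: 80 (M) > 79 (G) > 77 (K) > 60 (J) > 58 (F) > 31 (I) > …
M wins with the highest bid; price is set by the runner-up at 79 ETH.

M pays 79 ETH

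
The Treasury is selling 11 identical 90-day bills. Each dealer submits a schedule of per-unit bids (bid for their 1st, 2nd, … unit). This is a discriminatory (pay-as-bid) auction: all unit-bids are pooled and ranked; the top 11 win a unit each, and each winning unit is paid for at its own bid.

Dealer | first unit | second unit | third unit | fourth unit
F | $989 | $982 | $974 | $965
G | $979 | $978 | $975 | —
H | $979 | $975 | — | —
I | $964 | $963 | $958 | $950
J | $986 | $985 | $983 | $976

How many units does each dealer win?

F 2, G 3, H 2, J 4

Merging the schedules and taking the best 11: 989 (F-1), 986 (J-1), 985 (J-2), 983 (J-3), 982 (F-2), 979 (G-1), 979 (H-1), 978 (G-2), 976 (J-4), 975 (G-3), 975 (H-2)
Next rejected bid: $974 (not a price — pay-as-bid).
Allocation: F 2, G 3, H 2, J 4.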